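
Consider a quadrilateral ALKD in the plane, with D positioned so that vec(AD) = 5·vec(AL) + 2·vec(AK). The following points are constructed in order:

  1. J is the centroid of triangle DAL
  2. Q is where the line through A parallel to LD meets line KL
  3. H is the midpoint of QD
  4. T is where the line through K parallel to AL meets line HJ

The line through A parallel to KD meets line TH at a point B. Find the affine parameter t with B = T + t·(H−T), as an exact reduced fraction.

t = -22/5

Work in coordinates with A = (0, 0), L = (1, 0), K = (0, 1), D = (5, 2).
1. J is the centroid of triangle DAL ⇒ J = (2, 2/3)
2. Q is where the line through A parallel to LD meets line KL ⇒ Q = (2/3, 1/3)
3. H is the midpoint of QD ⇒ H = (17/6, 7/6)
4. T is where the line through K parallel to AL meets line HJ ⇒ T = (23/9, 1)
through A parallel to KD: direction (5, 1); meets TH at B = (4/3, 4/15)
B = T + t·(H−T) with t = -22/5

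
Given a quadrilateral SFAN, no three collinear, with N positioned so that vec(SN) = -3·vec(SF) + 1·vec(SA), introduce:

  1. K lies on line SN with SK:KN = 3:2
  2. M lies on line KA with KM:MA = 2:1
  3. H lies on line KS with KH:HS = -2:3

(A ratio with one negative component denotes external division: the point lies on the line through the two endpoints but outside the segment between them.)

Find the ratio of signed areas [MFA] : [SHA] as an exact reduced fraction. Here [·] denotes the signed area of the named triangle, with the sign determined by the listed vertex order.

Choose coordinates S = (0, 0), F = (1, 0), A = (0, 1), N = (-3, 1).
1. K lies on line SN with SK:KN = 3:2 ⇒ K = (-9/5, 3/5)
2. M lies on line KA with KM:MA = 2:1 ⇒ M = (-3/5, 13/15)
3. H lies on line KS with KH:HS = -2:3 ⇒ H = (-27/5, 9/5)
2·[MFA] = 11/15, 2·[SHA] = -27/5
[MFA]:[SHA] = 11/15:-27/5 = -11/81

[MFA]:[SHA] = -11/81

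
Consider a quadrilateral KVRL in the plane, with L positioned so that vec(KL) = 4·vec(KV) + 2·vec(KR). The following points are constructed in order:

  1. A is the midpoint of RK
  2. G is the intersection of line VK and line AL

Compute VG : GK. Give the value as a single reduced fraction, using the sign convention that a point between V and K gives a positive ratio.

Choose coordinates K = (0, 0), V = (1, 0), R = (0, 1), L = (4, 2).
1. A is the midpoint of RK ⇒ A = (0, 1/2)
2. G is the intersection of line VK and line AL ⇒ G = (-4/3, 0)
G = V + t·(K−V) with t = 7/3, so VG:GK = t:(1−t) = 7/3:-4/3

VG:GK = -7/4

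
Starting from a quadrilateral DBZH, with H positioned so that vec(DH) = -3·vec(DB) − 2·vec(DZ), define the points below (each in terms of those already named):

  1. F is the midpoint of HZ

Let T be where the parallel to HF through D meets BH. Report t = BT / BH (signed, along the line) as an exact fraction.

t = 1/2

Set D = (0, 0), B = (1, 0), Z = (0, 1), H = (-3, -2); any affine frame gives the same invariant.
1. F is the midpoint of HZ ⇒ F = (-3/2, -1/2)
through D parallel to HF: direction (3/2, 3/2); meets BH at T = (-1, -1)
T = B + t·(H−B) with t = 1/2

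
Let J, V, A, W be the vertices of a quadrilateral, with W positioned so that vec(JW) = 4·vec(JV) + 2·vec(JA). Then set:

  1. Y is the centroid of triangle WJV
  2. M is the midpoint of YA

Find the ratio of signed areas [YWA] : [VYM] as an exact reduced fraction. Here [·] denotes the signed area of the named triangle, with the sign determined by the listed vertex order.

Assign J = (0, 0), V = (1, 0), A = (0, 1), W = (4, 2) — the answer is frame-independent, so this choice is without loss of generality.
1. Y is the centroid of triangle WJV ⇒ Y = (5/3, 2/3)
2. M is the midpoint of YA ⇒ M = (5/6, 5/6)
2·[YWA] = 3, 2·[VYM] = 2/3
[YWA]:[VYM] = 3:2/3 = 9/2

[YWA]:[VYM] = 9/2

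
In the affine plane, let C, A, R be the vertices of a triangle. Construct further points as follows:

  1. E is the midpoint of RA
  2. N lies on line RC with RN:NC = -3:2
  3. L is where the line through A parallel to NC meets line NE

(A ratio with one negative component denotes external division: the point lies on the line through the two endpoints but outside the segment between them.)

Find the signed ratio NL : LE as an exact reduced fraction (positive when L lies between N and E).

NL:LE = -2

Choose coordinates C = (0, 0), A = (1, 0), R = (0, 1).
1. E is the midpoint of RA ⇒ E = (1/2, 1/2)
2. N lies on line RC with RN:NC = -3:2 ⇒ N = (0, -2)
3. L is where the line through A parallel to NC meets line NE ⇒ L = (1, 3)
L = N + t·(E−N) with t = 2, so NL:LE = t:(1−t) = 2:-1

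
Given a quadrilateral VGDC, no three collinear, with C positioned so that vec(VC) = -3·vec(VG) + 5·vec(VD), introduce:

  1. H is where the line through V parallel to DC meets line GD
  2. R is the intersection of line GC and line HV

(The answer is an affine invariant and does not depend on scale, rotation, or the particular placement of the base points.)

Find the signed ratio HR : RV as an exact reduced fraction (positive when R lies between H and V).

Set V = (0, 0), G = (1, 0), D = (0, 1), C = (-3, 5); any affine frame gives the same invariant.
1. H is where the line through V parallel to DC meets line GD ⇒ H = (-3, 4)
2. R is the intersection of line GC and line HV ⇒ R = (-15, 20)
R = H + t·(V−H) with t = -4, so HR:RV = t:(1−t) = -4:5

HR:RV = -4/5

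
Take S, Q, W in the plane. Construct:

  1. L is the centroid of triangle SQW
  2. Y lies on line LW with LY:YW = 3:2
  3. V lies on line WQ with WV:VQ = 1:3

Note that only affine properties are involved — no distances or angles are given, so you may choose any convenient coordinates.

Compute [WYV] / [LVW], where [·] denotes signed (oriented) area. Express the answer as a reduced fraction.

[WYV]:[LVW] = 2/5

Work in coordinates with S = (0, 0), Q = (1, 0), W = (0, 1).
1. L is the centroid of triangle SQW ⇒ L = (1/3, 1/3)
2. Y lies on line LW with LY:YW = 3:2 ⇒ Y = (2/15, 11/15)
3. V lies on line WQ with WV:VQ = 1:3 ⇒ V = (1/4, 3/4)
2·[WYV] = 1/30, 2·[LVW] = 1/12
[WYV]:[LVW] = 1/30:1/12 = 2/5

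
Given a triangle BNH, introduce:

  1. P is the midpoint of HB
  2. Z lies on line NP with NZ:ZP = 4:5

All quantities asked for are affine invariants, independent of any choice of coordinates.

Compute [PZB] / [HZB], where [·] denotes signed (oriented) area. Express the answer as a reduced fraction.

[PZB]:[HZB] = 1/2

Assign B = (0, 0), N = (1, 0), H = (0, 1) — the answer is frame-independent, so this choice is without loss of generality.
1. P is the midpoint of HB ⇒ P = (0, 1/2)
2. Z lies on line NP with NZ:ZP = 4:5 ⇒ Z = (5/9, 2/9)
2·[PZB] = -5/18, 2·[HZB] = -5/9
[PZB]:[HZB] = -5/18:-5/9 = 1/2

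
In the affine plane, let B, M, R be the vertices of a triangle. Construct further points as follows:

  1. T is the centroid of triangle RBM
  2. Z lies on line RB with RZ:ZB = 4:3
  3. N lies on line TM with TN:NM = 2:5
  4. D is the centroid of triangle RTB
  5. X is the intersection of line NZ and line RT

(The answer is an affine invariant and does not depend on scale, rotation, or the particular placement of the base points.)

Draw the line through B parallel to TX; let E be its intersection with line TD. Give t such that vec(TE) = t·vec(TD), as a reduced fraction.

Work in coordinates with B = (0, 0), M = (1, 0), R = (0, 1).
1. T is the centroid of triangle RBM ⇒ T = (1/3, 1/3)
2. Z lies on line RB with RZ:ZB = 4:3 ⇒ Z = (0, 3/7)
3. N lies on line TM with TN:NM = 2:5 ⇒ N = (11/21, 5/21)
4. D is the centroid of triangle RTB ⇒ D = (1/9, 4/9)
5. X is the intersection of line NZ and line RT ⇒ X = (22/63, 19/63)
through B parallel to TX: direction (1/63, -2/63); meets TD at E = (-1/3, 2/3)
E = T + t·(D−T) with t = 3

t = 3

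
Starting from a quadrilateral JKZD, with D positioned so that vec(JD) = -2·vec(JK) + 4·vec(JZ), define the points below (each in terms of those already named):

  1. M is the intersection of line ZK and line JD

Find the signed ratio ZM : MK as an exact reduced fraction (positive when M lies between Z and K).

ZM:MK = -1/2

Set J = (0, 0), K = (1, 0), Z = (0, 1), D = (-2, 4); any affine frame gives the same invariant.
1. M is the intersection of line ZK and line JD ⇒ M = (-1, 2)
M = Z + t·(K−Z) with t = -1, so ZM:MK = t:(1−t) = -1:2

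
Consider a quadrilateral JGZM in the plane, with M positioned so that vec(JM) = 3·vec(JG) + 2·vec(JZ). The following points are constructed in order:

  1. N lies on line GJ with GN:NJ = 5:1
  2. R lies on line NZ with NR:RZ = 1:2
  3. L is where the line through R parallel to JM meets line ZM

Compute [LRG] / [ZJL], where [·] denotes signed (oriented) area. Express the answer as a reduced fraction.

[LRG]:[ZJL] = 95/108

Set J = (0, 0), G = (1, 0), Z = (0, 1), M = (3, 2); any affine frame gives the same invariant.
1. N lies on line GJ with GN:NJ = 5:1 ⇒ N = (1/6, 0)
2. R lies on line NZ with NR:RZ = 1:2 ⇒ R = (1/9, 1/3)
3. L is where the line through R parallel to JM meets line ZM ⇒ L = (20/9, 47/27)
2·[LRG] = 475/243, 2·[ZJL] = 20/9
[LRG]:[ZJL] = 475/243:20/9 = 95/108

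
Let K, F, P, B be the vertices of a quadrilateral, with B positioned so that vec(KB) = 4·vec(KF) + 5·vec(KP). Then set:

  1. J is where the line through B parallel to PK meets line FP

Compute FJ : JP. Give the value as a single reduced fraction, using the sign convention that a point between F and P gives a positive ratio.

FJ:JP = -3/4

Choose coordinates K = (0, 0), F = (1, 0), P = (0, 1), B = (4, 5).
1. J is where the line through B parallel to PK meets line FP ⇒ J = (4, -3)
J = F + t·(P−F) with t = -3, so FJ:JP = t:(1−t) = -3:4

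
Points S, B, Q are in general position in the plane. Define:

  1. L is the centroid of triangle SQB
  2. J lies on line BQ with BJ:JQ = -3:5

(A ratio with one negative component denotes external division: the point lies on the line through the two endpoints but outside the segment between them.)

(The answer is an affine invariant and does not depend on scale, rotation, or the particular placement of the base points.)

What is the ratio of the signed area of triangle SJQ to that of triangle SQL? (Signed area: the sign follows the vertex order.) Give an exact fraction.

Assign S = (0, 0), B = (1, 0), Q = (0, 1) — the answer is frame-independent, so this choice is without loss of generality.
1. L is the centroid of triangle SQB ⇒ L = (1/3, 1/3)
2. J lies on line BQ with BJ:JQ = -3:5 ⇒ J = (5/2, -3/2)
2·[SJQ] = 5/2, 2·[SQL] = -1/3
[SJQ]:[SQL] = 5/2:-1/3 = -15/2

[SJQ]:[SQL] = -15/2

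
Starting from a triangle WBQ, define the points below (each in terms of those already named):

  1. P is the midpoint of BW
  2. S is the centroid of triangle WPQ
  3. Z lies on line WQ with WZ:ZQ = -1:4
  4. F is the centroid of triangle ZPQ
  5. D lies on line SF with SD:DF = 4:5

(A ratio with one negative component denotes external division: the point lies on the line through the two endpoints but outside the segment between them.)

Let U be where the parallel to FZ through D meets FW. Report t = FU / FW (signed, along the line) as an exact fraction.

Choose coordinates W = (0, 0), B = (1, 0), Q = (0, 1).
1. P is the midpoint of BW ⇒ P = (1/2, 0)
2. S is the centroid of triangle WPQ ⇒ S = (1/6, 1/3)
3. Z lies on line WQ with WZ:ZQ = -1:4 ⇒ Z = (0, -1/3)
4. F is the centroid of triangle ZPQ ⇒ F = (1/6, 2/9)
5. D lies on line SF with SD:DF = 4:5 ⇒ D = (1/6, 23/81)
through D parallel to FZ: direction (-1/6, -5/9); meets FW at U = (11/81, 44/243)
U = F + t·(W−F) with t = 5/27

t = 5/27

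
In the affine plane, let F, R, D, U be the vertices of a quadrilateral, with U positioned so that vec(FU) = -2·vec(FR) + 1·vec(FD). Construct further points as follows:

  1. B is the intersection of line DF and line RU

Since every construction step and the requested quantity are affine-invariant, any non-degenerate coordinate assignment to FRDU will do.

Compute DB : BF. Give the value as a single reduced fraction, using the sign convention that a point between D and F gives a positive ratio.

DB:BF = 2

Assign F = (0, 0), R = (1, 0), D = (0, 1), U = (-2, 1) — the answer is frame-independent, so this choice is without loss of generality.
1. B is the intersection of line DF and line RU ⇒ B = (0, 1/3)
B = D + t·(F−D) with t = 2/3, so DB:BF = t:(1−t) = 2/3:1/3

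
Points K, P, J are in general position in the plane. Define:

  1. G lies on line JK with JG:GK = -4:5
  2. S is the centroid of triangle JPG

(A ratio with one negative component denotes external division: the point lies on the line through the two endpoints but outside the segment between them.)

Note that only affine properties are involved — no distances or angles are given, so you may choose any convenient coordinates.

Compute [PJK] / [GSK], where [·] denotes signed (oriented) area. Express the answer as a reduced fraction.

Work in coordinates with K = (0, 0), P = (1, 0), J = (0, 1).
1. G lies on line JK with JG:GK = -4:5 ⇒ G = (0, 5)
2. S is the centroid of triangle JPG ⇒ S = (1/3, 2)
2·[PJK] = 1, 2·[GSK] = -5/3
[PJK]:[GSK] = 1:-5/3 = -3/5

[PJK]:[GSK] = -3/5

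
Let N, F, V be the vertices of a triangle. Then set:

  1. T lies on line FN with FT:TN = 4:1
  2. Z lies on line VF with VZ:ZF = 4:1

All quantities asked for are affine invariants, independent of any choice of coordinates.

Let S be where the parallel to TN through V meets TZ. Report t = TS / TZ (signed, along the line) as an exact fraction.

Choose coordinates N = (0, 0), F = (1, 0), V = (0, 1).
1. T lies on line FN with FT:TN = 4:1 ⇒ T = (1/5, 0)
2. Z lies on line VF with VZ:ZF = 4:1 ⇒ Z = (4/5, 1/5)
through V parallel to TN: direction (-1/5, 0); meets TZ at S = (16/5, 1)
S = T + t·(Z−T) with t = 5

t = 5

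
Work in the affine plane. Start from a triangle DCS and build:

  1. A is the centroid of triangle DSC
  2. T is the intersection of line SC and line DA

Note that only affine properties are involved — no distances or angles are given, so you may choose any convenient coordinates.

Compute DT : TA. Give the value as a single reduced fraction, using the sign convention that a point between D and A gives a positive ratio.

Work in coordinates with D = (0, 0), C = (1, 0), S = (0, 1).
1. A is the centroid of triangle DSC ⇒ A = (1/3, 1/3)
2. T is the intersection of line SC and line DA ⇒ T = (1/2, 1/2)
T = D + t·(A−D) with t = 3/2, so DT:TA = t:(1−t) = 3/2:-1/2

DT:TA = -3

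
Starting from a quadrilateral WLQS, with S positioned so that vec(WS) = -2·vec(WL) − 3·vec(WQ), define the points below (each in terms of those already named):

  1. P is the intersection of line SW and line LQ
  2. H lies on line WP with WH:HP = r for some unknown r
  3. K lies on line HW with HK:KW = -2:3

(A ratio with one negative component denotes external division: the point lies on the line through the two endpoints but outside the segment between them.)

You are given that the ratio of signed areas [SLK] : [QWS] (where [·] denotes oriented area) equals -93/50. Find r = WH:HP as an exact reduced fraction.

Set W = (0, 0), L = (1, 0), Q = (0, 1), S = (-2, -3); any affine frame gives the same invariant.
1. P is the intersection of line SW and line LQ ⇒ P = (2/5, 3/5)
2. With WH:HP = r, write λ = r/(r+1) so H = W + λ·(P−W); H is affine-linear in λ
3. K lies on line HW with HK:KW = -2:3 ⇒ K is an affine combination of earlier points and hence also affine-linear in λ
Every point depending on H is an affine combination of H and λ-independent points, so each such coordinate is linear in λ; the λ² term in each signed area is a multiple of (P−W)×(P−W) = 0, so 2·[SLK] and 2·[QWS] are each linear in λ. Evaluating at λ=0 and λ=1:
  2·[SLK] = 9/5·λ + 3,   2·[QWS] = -2
So [SLK]:[QWS] = (9/5·λ + 3) / (-2). Setting this equal to -93/50:
  9/5·λ + 3 = -93/50·(-2)  ⇒  λ = 2/5
Then r = λ/(1−λ) = (2/5)/(3/5) = 2/3. Check: with r = 2/3, H = (4/25, 6/25) and [SLK]:[QWS] = -93/50 as required.

r = 2/3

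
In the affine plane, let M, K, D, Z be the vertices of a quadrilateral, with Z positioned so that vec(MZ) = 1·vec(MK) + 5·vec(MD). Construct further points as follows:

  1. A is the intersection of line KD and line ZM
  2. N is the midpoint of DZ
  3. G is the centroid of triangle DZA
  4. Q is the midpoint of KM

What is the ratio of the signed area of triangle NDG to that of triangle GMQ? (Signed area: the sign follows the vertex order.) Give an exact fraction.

Work in coordinates with M = (0, 0), K = (1, 0), D = (0, 1), Z = (1, 5).
1. A is the intersection of line KD and line ZM ⇒ A = (1/6, 5/6)
2. N is the midpoint of DZ ⇒ N = (1/2, 3)
3. G is the centroid of triangle DZA ⇒ G = (7/18, 41/18)
4. Q is the midpoint of KM ⇒ Q = (1/2, 0)
2·[NDG] = 5/36, 2·[GMQ] = 41/36
[NDG]:[GMQ] = 5/36:41/36 = 5/41

[NDG]:[GMQ] = 5/41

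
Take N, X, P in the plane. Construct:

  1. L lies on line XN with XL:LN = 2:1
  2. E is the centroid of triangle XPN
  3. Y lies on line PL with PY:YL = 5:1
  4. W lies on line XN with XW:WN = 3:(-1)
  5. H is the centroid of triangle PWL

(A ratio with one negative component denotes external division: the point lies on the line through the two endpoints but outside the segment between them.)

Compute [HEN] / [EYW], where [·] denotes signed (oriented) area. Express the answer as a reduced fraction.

[HEN]:[EYW] = 14/13

Choose coordinates N = (0, 0), X = (1, 0), P = (0, 1).
1. L lies on line XN with XL:LN = 2:1 ⇒ L = (1/3, 0)
2. E is the centroid of triangle XPN ⇒ E = (1/3, 1/3)
3. Y lies on line PL with PY:YL = 5:1 ⇒ Y = (5/18, 1/6)
4. W lies on line XN with XW:WN = 3:(-1) ⇒ W = (-1/2, 0)
5. H is the centroid of triangle PWL ⇒ H = (-1/18, 1/3)
2·[HEN] = -7/54, 2·[EYW] = -13/108
[HEN]:[EYW] = -7/54:-13/108 = 14/13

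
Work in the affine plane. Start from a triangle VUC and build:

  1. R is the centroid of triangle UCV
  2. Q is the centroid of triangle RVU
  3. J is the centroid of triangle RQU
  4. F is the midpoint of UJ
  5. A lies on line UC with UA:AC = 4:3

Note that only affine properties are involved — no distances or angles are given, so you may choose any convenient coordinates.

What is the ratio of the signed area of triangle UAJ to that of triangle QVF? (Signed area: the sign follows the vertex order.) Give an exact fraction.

Choose coordinates V = (0, 0), U = (1, 0), C = (0, 1).
1. R is the centroid of triangle UCV ⇒ R = (1/3, 1/3)
2. Q is the centroid of triangle RVU ⇒ Q = (4/9, 1/9)
3. J is the centroid of triangle RQU ⇒ J = (16/27, 4/27)
4. F is the midpoint of UJ ⇒ F = (43/54, 2/27)
5. A lies on line UC with UA:AC = 4:3 ⇒ A = (3/7, 4/7)
2·[UAJ] = 4/27, 2·[QVF] = 1/18
[UAJ]:[QVF] = 4/27:1/18 = 8/3

[UAJ]:[QVF] = 8/3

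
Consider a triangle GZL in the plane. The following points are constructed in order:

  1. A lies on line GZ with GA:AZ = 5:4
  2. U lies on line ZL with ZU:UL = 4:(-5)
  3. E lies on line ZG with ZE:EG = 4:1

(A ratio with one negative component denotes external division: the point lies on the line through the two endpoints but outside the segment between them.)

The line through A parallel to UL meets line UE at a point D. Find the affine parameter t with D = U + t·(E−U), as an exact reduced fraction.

t = 5/9

Work in coordinates with G = (0, 0), Z = (1, 0), L = (0, 1).
1. A lies on line GZ with GA:AZ = 5:4 ⇒ A = (5/9, 0)
2. U lies on line ZL with ZU:UL = 4:(-5) ⇒ U = (5, -4)
3. E lies on line ZG with ZE:EG = 4:1 ⇒ E = (1/5, 0)
through A parallel to UL: direction (-5, 5); meets UE at D = (7/3, -16/9)
D = U + t·(E−U) with t = 5/9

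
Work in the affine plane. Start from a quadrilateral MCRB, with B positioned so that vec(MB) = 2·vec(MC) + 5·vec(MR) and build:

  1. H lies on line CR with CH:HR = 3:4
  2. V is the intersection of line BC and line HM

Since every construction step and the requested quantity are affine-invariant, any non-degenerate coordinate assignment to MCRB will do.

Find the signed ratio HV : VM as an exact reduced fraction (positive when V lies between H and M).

Work in coordinates with M = (0, 0), C = (1, 0), R = (0, 1), B = (2, 5).
1. H lies on line CR with CH:HR = 3:4 ⇒ H = (4/7, 3/7)
2. V is the intersection of line BC and line HM ⇒ V = (20/17, 15/17)
V = H + t·(M−H) with t = -18/17, so HV:VM = t:(1−t) = -18/17:35/17

HV:VM = -18/35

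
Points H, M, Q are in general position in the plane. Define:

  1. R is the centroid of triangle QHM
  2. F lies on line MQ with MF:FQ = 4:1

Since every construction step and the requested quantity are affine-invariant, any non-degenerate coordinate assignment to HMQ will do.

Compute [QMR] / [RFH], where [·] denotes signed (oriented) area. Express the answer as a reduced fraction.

[QMR]:[RFH] = -5/3

Set H = (0, 0), M = (1, 0), Q = (0, 1); any affine frame gives the same invariant.
1. R is the centroid of triangle QHM ⇒ R = (1/3, 1/3)
2. F lies on line MQ with MF:FQ = 4:1 ⇒ F = (1/5, 4/5)
2·[QMR] = -1/3, 2·[RFH] = 1/5
[QMR]:[RFH] = -1/3:1/5 = -5/3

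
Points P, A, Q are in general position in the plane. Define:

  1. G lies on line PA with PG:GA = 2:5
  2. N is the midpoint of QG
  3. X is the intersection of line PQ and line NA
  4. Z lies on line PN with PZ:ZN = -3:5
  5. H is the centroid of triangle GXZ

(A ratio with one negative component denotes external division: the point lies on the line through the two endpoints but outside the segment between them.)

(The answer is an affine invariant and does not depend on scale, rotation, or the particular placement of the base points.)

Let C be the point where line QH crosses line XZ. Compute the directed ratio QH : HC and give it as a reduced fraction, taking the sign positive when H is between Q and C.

QH:HC = -26/17

Work in coordinates with P = (0, 0), A = (1, 0), Q = (0, 1).
1. G lies on line PA with PG:GA = 2:5 ⇒ G = (2/7, 0)
2. N is the midpoint of QG ⇒ N = (1/7, 1/2)
3. X is the intersection of line PQ and line NA ⇒ X = (0, 7/12)
4. Z lies on line PN with PZ:ZN = -3:5 ⇒ Z = (-3/14, -3/4)
5. H is the centroid of triangle GXZ ⇒ H = (1/42, -1/18)
line QH meets XZ at C = (3/364, 33/52)
H = Q + t·(C−Q) with t = 26/9, so QH:HC = 26/9:-17/9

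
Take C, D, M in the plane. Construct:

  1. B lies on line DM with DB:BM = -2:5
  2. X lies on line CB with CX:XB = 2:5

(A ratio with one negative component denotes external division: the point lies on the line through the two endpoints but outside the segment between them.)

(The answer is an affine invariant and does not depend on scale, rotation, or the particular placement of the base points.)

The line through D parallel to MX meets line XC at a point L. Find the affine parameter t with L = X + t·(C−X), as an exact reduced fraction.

Work in coordinates with C = (0, 0), D = (1, 0), M = (0, 1).
1. B lies on line DM with DB:BM = -2:5 ⇒ B = (5/3, -2/3)
2. X lies on line CB with CX:XB = 2:5 ⇒ X = (10/21, -4/21)
through D parallel to MX: direction (10/21, -25/21); meets XC at L = (25/21, -10/21)
L = X + t·(C−X) with t = -3/2

t = -3/2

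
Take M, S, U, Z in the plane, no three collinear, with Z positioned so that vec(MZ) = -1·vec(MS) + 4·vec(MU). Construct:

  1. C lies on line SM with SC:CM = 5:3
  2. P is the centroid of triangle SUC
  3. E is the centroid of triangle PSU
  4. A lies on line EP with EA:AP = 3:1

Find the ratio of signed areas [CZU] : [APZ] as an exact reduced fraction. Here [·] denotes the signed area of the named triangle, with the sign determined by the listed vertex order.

Set M = (0, 0), S = (1, 0), U = (0, 1), Z = (-1, 4); any affine frame gives the same invariant.
1. C lies on line SM with SC:CM = 5:3 ⇒ C = (3/8, 0)
2. P is the centroid of triangle SUC ⇒ P = (11/24, 1/3)
3. E is the centroid of triangle PSU ⇒ E = (35/72, 4/9)
4. A lies on line EP with EA:AP = 3:1 ⇒ A = (67/144, 13/36)
2·[CZU] = 1/8, 2·[APZ] = -19/288
[CZU]:[APZ] = 1/8:-19/288 = -36/19

[CZU]:[APZ] = -36/19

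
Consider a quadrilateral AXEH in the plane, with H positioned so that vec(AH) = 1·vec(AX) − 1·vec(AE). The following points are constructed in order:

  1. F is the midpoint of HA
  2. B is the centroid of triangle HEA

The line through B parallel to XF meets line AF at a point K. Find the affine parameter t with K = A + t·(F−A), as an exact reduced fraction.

Choose coordinates A = (0, 0), X = (1, 0), E = (0, 1), H = (1, -1).
1. F is the midpoint of HA ⇒ F = (1/2, -1/2)
2. B is the centroid of triangle HEA ⇒ B = (1/3, 0)
through B parallel to XF: direction (-1/2, -1/2); meets AF at K = (1/6, -1/6)
K = A + t·(F−A) with t = 1/3

t = 1/3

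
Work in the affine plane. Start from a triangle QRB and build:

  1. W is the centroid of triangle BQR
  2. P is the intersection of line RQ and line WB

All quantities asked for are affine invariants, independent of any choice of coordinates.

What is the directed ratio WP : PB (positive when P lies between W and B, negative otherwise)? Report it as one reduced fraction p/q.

WP:PB = -1/3

Choose coordinates Q = (0, 0), R = (1, 0), B = (0, 1).
1. W is the centroid of triangle BQR ⇒ W = (1/3, 1/3)
2. P is the intersection of line RQ and line WB ⇒ P = (1/2, 0)
P = W + t·(B−W) with t = -1/2, so WP:PB = t:(1−t) = -1/2:3/2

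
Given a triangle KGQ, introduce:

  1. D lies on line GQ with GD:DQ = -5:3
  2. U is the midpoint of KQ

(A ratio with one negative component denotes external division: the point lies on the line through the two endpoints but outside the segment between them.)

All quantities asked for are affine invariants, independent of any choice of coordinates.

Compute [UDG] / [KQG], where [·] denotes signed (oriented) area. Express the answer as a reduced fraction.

[UDG]:[KQG] = 5/4

Set K = (0, 0), G = (1, 0), Q = (0, 1); any affine frame gives the same invariant.
1. D lies on line GQ with GD:DQ = -5:3 ⇒ D = (-3/2, 5/2)
2. U is the midpoint of KQ ⇒ U = (0, 1/2)
2·[UDG] = -5/4, 2·[KQG] = -1
[UDG]:[KQG] = -5/4:-1 = 5/4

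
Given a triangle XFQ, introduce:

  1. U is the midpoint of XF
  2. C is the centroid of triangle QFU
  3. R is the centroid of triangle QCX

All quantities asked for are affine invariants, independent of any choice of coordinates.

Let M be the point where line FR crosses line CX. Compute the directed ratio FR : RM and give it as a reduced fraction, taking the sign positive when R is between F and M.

Choose coordinates X = (0, 0), F = (1, 0), Q = (0, 1).
1. U is the midpoint of XF ⇒ U = (1/2, 0)
2. C is the centroid of triangle QFU ⇒ C = (1/2, 1/3)
3. R is the centroid of triangle QCX ⇒ R = (1/6, 4/9)
line FR meets CX at M = (4/9, 8/27)
R = F + t·(M−F) with t = 3/2, so FR:RM = 3/2:-1/2

FR:RM = -3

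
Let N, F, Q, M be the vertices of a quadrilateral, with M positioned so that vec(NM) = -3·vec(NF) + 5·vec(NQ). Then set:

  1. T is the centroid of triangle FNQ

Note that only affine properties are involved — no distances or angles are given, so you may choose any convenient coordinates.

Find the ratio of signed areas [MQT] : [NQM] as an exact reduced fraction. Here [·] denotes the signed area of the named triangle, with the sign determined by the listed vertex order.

[MQT]:[NQM] = -2/9

Assign N = (0, 0), F = (1, 0), Q = (0, 1), M = (-3, 5) — the answer is frame-independent, so this choice is without loss of generality.
1. T is the centroid of triangle FNQ ⇒ T = (1/3, 1/3)
2·[MQT] = -2/3, 2·[NQM] = 3
[MQT]:[NQM] = -2/3:3 = -2/9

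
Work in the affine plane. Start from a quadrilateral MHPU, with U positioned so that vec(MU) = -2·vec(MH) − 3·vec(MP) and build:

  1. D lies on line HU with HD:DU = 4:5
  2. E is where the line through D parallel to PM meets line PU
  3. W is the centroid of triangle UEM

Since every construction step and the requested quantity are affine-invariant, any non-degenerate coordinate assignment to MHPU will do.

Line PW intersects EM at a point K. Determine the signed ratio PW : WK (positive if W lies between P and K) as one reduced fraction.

PW:WK = -8/5

Assign M = (0, 0), H = (1, 0), P = (0, 1), U = (-2, -3) — the answer is frame-independent, so this choice is without loss of generality.
1. D lies on line HU with HD:DU = 4:5 ⇒ D = (-1/3, -4/3)
2. E is where the line through D parallel to PM meets line PU ⇒ E = (-1/3, 1/3)
3. W is the centroid of triangle UEM ⇒ W = (-7/9, -8/9)
line PW meets EM at K = (-7/24, 7/24)
W = P + t·(K−P) with t = 8/3, so PW:WK = 8/3:-5/3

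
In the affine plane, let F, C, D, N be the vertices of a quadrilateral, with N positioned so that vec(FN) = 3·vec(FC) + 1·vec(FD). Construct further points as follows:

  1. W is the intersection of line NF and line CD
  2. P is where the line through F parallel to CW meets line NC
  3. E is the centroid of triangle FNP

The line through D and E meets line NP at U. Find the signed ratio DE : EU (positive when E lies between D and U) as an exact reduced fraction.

DE:EU = 8

Choose coordinates F = (0, 0), C = (1, 0), D = (0, 1), N = (3, 1).
1. W is the intersection of line NF and line CD ⇒ W = (3/4, 1/4)
2. P is where the line through F parallel to CW meets line NC ⇒ P = (1/3, -1/3)
3. E is the centroid of triangle FNP ⇒ E = (10/9, 2/9)
line DE meets NP at U = (5/4, 1/8)
E = D + t·(U−D) with t = 8/9, so DE:EU = 8/9:1/9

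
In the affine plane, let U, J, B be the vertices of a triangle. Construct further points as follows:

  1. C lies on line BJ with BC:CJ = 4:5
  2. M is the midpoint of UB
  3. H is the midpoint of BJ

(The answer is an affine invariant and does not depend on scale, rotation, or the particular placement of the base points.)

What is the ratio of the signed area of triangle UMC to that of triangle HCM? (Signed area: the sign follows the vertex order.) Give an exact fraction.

[UMC]:[HCM] = -8

Work in coordinates with U = (0, 0), J = (1, 0), B = (0, 1).
1. C lies on line BJ with BC:CJ = 4:5 ⇒ C = (4/9, 5/9)
2. M is the midpoint of UB ⇒ M = (0, 1/2)
3. H is the midpoint of BJ ⇒ H = (1/2, 1/2)
2·[UMC] = -2/9, 2·[HCM] = 1/36
[UMC]:[HCM] = -2/9:1/36 = -8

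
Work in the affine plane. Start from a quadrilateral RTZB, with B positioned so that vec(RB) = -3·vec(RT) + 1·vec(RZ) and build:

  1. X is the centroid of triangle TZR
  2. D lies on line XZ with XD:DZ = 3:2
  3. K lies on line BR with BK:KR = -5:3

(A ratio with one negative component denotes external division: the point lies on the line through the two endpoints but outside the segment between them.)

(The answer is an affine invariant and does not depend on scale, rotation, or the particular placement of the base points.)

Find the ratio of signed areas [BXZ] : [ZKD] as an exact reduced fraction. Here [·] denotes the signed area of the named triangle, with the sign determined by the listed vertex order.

[BXZ]:[ZKD] = -30/13

Assign R = (0, 0), T = (1, 0), Z = (0, 1), B = (-3, 1) — the answer is frame-independent, so this choice is without loss of generality.
1. X is the centroid of triangle TZR ⇒ X = (1/3, 1/3)
2. D lies on line XZ with XD:DZ = 3:2 ⇒ D = (2/15, 11/15)
3. K lies on line BR with BK:KR = -5:3 ⇒ K = (9/2, -3/2)
2·[BXZ] = 2, 2·[ZKD] = -13/15
[BXZ]:[ZKD] = 2:-13/15 = -30/13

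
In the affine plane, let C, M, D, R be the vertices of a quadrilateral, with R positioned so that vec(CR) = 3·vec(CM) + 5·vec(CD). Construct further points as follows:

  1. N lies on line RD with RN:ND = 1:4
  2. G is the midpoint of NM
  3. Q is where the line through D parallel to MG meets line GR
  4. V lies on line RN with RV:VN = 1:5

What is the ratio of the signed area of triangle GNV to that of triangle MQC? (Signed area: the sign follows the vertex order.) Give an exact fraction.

[GNV]:[MQC] = 7/114

Set C = (0, 0), M = (1, 0), D = (0, 1), R = (3, 5); any affine frame gives the same invariant.
1. N lies on line RD with RN:ND = 1:4 ⇒ N = (12/5, 21/5)
2. G is the midpoint of NM ⇒ G = (17/10, 21/10)
3. Q is where the line through D parallel to MG meets line GR ⇒ Q = (-7/2, -19/2)
4. V lies on line RN with RV:VN = 1:5 ⇒ V = (29/10, 73/15)
2·[GNV] = -7/12, 2·[MQC] = -19/2
[GNV]:[MQC] = -7/12:-19/2 = 7/114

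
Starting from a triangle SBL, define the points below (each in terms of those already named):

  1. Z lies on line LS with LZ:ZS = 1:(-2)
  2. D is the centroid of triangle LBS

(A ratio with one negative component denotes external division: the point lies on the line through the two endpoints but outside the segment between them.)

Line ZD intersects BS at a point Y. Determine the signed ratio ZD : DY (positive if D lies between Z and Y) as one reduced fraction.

ZD:DY = 5

Assign S = (0, 0), B = (1, 0), L = (0, 1) — the answer is frame-independent, so this choice is without loss of generality.
1. Z lies on line LS with LZ:ZS = 1:(-2) ⇒ Z = (0, 2)
2. D is the centroid of triangle LBS ⇒ D = (1/3, 1/3)
line ZD meets BS at Y = (2/5, 0)
D = Z + t·(Y−Z) with t = 5/6, so ZD:DY = 5/6:1/6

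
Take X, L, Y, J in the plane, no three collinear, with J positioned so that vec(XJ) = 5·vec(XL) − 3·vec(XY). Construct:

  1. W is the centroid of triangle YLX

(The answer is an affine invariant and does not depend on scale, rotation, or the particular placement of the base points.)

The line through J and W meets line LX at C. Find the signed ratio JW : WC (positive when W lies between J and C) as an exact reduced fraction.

JW:WC = -10

Assign X = (0, 0), L = (1, 0), Y = (0, 1), J = (5, -3) — the answer is frame-independent, so this choice is without loss of generality.
1. W is the centroid of triangle YLX ⇒ W = (1/3, 1/3)
line JW meets LX at C = (4/5, 0)
W = J + t·(C−J) with t = 10/9, so JW:WC = 10/9:-1/9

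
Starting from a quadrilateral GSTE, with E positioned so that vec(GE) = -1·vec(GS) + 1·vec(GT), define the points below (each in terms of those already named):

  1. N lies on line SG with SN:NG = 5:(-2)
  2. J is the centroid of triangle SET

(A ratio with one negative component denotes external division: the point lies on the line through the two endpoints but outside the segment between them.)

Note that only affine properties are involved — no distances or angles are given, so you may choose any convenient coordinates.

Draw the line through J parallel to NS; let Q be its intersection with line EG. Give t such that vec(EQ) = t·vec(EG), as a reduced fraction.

Choose coordinates G = (0, 0), S = (1, 0), T = (0, 1), E = (-1, 1).
1. N lies on line SG with SN:NG = 5:(-2) ⇒ N = (-2/3, 0)
2. J is the centroid of triangle SET ⇒ J = (0, 2/3)
through J parallel to NS: direction (5/3, 0); meets EG at Q = (-2/3, 2/3)
Q = E + t·(G−E) with t = 1/3

t = 1/3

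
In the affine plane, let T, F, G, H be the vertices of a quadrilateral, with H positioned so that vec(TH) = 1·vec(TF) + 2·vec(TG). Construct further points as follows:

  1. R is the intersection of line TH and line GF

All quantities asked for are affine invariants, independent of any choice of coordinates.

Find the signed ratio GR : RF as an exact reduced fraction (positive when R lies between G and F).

Choose coordinates T = (0, 0), F = (1, 0), G = (0, 1), H = (1, 2).
1. R is the intersection of line TH and line GF ⇒ R = (1/3, 2/3)
R = G + t·(F−G) with t = 1/3, so GR:RF = t:(1−t) = 1/3:2/3

GR:RF = 1/2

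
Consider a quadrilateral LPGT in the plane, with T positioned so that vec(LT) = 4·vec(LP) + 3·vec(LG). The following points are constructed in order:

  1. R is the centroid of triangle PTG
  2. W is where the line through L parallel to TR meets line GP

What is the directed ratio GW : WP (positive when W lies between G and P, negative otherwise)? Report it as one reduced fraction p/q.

Work in coordinates with L = (0, 0), P = (1, 0), G = (0, 1), T = (4, 3).
1. R is the centroid of triangle PTG ⇒ R = (5/3, 4/3)
2. W is where the line through L parallel to TR meets line GP ⇒ W = (7/12, 5/12)
W = G + t·(P−G) with t = 7/12, so GW:WP = t:(1−t) = 7/12:5/12

GW:WP = 7/5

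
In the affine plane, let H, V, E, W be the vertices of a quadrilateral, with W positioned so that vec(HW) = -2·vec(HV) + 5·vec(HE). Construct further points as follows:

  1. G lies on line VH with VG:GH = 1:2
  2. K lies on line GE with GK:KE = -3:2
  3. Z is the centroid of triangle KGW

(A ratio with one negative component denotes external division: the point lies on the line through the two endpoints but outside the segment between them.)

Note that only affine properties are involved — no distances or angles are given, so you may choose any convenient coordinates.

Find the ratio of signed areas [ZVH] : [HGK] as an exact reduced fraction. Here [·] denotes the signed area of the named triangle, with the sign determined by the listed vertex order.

Set H = (0, 0), V = (1, 0), E = (0, 1), W = (-2, 5); any affine frame gives the same invariant.
1. G lies on line VH with VG:GH = 1:2 ⇒ G = (2/3, 0)
2. K lies on line GE with GK:KE = -3:2 ⇒ K = (-4/3, 3)
3. Z is the centroid of triangle KGW ⇒ Z = (-8/9, 8/3)
2·[ZVH] = -8/3, 2·[HGK] = 2
[ZVH]:[HGK] = -8/3:2 = -4/3

[ZVH]:[HGK] = -4/3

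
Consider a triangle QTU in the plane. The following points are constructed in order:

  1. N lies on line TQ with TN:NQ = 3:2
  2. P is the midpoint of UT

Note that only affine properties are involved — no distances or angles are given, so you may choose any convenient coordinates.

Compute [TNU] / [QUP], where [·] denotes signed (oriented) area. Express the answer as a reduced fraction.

[TNU]:[QUP] = 6/5

Set Q = (0, 0), T = (1, 0), U = (0, 1); any affine frame gives the same invariant.
1. N lies on line TQ with TN:NQ = 3:2 ⇒ N = (2/5, 0)
2. P is the midpoint of UT ⇒ P = (1/2, 1/2)
2·[TNU] = -3/5, 2·[QUP] = -1/2
[TNU]:[QUP] = -3/5:-1/2 = 6/5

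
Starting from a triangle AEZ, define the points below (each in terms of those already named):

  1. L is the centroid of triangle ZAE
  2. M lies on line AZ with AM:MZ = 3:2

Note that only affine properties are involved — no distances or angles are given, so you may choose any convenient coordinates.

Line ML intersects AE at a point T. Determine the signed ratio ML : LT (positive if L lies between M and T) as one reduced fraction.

ML:LT = 4/5

Work in coordinates with A = (0, 0), E = (1, 0), Z = (0, 1).
1. L is the centroid of triangle ZAE ⇒ L = (1/3, 1/3)
2. M lies on line AZ with AM:MZ = 3:2 ⇒ M = (0, 3/5)
line ML meets AE at T = (3/4, 0)
L = M + t·(T−M) with t = 4/9, so ML:LT = 4/9:5/9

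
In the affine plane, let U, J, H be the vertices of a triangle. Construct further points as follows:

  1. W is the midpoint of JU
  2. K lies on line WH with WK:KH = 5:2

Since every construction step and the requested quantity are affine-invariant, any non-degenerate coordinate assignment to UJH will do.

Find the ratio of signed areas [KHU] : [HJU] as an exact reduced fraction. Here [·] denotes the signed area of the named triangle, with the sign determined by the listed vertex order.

Set U = (0, 0), J = (1, 0), H = (0, 1); any affine frame gives the same invariant.
1. W is the midpoint of JU ⇒ W = (1/2, 0)
2. K lies on line WH with WK:KH = 5:2 ⇒ K = (1/7, 5/7)
2·[KHU] = 1/7, 2·[HJU] = -1
[KHU]:[HJU] = 1/7:-1 = -1/7

[KHU]:[HJU] = -1/7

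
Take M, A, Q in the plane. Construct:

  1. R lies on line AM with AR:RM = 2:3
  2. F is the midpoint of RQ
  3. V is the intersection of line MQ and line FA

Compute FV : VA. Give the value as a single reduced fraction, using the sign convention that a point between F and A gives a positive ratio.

FV:VA = -3/10

Choose coordinates M = (0, 0), A = (1, 0), Q = (0, 1).
1. R lies on line AM with AR:RM = 2:3 ⇒ R = (3/5, 0)
2. F is the midpoint of RQ ⇒ F = (3/10, 1/2)
3. V is the intersection of line MQ and line FA ⇒ V = (0, 5/7)
V = F + t·(A−F) with t = -3/7, so FV:VA = t:(1−t) = -3/7:10/7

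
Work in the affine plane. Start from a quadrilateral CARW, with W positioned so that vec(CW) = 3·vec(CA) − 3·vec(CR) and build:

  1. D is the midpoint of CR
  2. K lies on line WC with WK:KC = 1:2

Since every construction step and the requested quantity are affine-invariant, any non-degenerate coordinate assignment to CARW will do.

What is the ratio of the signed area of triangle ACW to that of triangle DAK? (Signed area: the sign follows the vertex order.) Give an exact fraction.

[ACW]:[DAK] = -2

Set C = (0, 0), A = (1, 0), R = (0, 1), W = (3, -3); any affine frame gives the same invariant.
1. D is the midpoint of CR ⇒ D = (0, 1/2)
2. K lies on line WC with WK:KC = 1:2 ⇒ K = (2, -2)
2·[ACW] = 3, 2·[DAK] = -3/2
[ACW]:[DAK] = 3:-3/2 = -2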